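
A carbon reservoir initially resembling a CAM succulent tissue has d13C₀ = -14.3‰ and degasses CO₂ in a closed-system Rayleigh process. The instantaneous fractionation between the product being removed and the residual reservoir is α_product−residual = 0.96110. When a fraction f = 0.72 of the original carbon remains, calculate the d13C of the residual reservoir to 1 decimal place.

-1.6‰

Rayleigh residual: δ_res = (δ₀ + 1000)·f^(α−1) − 1000
α − 1 = -0.03890
f^(α−1) = 0.72^(-0.03890) = 1.012861
δ_res = (-14.3 + 1000) × 1.012861 − 1000 = 998.377 − 1000 = -1.62‰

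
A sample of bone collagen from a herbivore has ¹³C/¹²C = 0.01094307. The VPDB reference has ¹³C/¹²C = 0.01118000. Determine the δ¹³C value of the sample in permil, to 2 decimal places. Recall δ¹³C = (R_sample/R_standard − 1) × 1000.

-21.19 permil

δ¹³C = (R_sample / R_standard − 1) × 1000
R_sample / R_standard = 0.01094307 / 0.01118000 = 0.978808
δ¹³C = (0.978808 − 1) × 1000 = -21.192 permil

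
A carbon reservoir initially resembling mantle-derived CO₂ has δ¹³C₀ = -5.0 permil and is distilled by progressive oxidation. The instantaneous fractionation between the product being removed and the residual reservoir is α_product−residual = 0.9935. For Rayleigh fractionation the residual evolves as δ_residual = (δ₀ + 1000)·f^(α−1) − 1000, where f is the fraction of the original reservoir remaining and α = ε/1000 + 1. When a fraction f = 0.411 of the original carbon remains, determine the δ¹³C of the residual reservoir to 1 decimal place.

0.8 permil

Rayleigh residual: δ_res = (δ₀ + 1000)·f^(α−1) − 1000
α − 1 = -0.00650
f^(α−1) = 0.411^(-0.00650) = 1.005796
δ_res = (-5.0 + 1000) × 1.005796 − 1000 = 1000.767 − 1000 = 0.77 permil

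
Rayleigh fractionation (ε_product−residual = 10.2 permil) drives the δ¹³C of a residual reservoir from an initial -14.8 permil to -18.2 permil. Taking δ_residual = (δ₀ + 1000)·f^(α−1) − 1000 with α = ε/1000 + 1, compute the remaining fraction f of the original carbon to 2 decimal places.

α − 1 = ε/1000 = 0.0102
(δ_res + 1000)/(δ₀ + 1000) = (-18.2 + 1000)/(-14.8 + 1000) = 981.8/985.2 = 0.996549
f = 0.996549^(1/0.0102) = exp(ln(0.996549)/0.0102) = exp(-0.00346/0.0102)
f = exp(-0.3389) = 0.7125

0.71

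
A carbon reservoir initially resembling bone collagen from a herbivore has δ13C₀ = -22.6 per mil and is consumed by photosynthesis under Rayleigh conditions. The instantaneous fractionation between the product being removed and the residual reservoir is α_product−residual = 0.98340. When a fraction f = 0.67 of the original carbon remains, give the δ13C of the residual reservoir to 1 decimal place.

-16.1 per mil

Rayleigh residual: δ_res = (δ₀ + 1000)·f^(α−1) − 1000
α − 1 = -0.01660
f^(α−1) = 0.67^(-0.01660) = 1.006670
δ_res = (-22.6 + 1000) × 1.006670 − 1000 = 983.919 − 1000 = -16.08 per mil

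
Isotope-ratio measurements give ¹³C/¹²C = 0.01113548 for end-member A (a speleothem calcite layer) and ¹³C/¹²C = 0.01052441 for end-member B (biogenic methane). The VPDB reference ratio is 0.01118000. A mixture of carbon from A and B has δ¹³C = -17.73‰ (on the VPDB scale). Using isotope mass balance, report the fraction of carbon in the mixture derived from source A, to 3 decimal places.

δ_A = (0.01113548/0.01118000 − 1)×1000 = (0.996018 − 1)×1000 = -3.982‰
δ_B = (0.01052441/0.01118000 − 1)×1000 = (0.941360 − 1)×1000 = -58.640‰
f_A = (δ_mix − δ_B)/(δ_A − δ_B) = (-17.73 − (-58.640))/(-3.982 − (-58.640))
f_A = 40.910 / 54.657 = 0.7485

0.748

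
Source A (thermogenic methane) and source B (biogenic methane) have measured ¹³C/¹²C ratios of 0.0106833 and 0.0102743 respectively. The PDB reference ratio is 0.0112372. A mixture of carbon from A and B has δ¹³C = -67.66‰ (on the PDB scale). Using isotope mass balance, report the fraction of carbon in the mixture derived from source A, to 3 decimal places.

0.495

δ_A = (0.0106833/0.0112372 − 1)×1000 = (0.950708 − 1)×1000 = -49.292‰
δ_B = (0.0102743/0.0112372 − 1)×1000 = (0.914311 − 1)×1000 = -85.689‰
f_A = (δ_mix − δ_B)/(δ_A − δ_B) = (-67.66 − (-85.689))/(-49.292 − (-85.689))
f_A = 18.029 / 36.397 = 0.4953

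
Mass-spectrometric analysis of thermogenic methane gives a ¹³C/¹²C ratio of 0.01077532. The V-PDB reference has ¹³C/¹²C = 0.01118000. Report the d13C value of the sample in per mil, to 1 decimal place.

d13C = (R_sample / R_standard − 1) × 1000
R_sample / R_standard = 0.01077532 / 0.01118000 = 0.963803
d13C = (0.963803 − 1) × 1000 = -36.20 per mil

-36.2 per mil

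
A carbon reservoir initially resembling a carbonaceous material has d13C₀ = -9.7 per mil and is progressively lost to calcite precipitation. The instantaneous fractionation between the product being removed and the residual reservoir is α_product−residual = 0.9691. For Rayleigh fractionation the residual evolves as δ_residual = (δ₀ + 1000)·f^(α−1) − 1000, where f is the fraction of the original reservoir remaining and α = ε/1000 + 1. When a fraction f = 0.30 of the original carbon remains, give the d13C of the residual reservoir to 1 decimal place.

27.8 per mil

Rayleigh residual: δ_res = (δ₀ + 1000)·f^(α−1) − 1000
α − 1 = -0.03090
f^(α−1) = 0.30^(-0.03090) = 1.037903
δ_res = (-9.7 + 1000) × 1.037903 − 1000 = 1027.836 − 1000 = 27.84 per mil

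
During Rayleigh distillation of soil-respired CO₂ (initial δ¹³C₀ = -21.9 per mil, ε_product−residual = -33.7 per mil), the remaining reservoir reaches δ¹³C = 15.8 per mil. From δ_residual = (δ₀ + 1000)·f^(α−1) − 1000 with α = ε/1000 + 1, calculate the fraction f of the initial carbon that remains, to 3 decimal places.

0.326

α − 1 = ε/1000 = -0.0337
(δ_res + 1000)/(δ₀ + 1000) = (15.8 + 1000)/(-21.9 + 1000) = 1015.8/978.1 = 1.038544
f = 1.038544^(1/-0.0337) = exp(ln(1.038544)/-0.0337) = exp(0.03782/-0.0337)
f = exp(-1.1223) = 0.3255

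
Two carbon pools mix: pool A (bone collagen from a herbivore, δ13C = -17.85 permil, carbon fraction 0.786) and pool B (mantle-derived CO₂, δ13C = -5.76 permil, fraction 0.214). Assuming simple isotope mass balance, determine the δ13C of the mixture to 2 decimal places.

δ_mix = f_A·δ_A + f_B·δ_B
δ_mix = 0.786 × (-17.85) + 0.214 × (-5.76)
δ_mix = -14.030 + -1.233 = -15.263 permil

-15.26 permil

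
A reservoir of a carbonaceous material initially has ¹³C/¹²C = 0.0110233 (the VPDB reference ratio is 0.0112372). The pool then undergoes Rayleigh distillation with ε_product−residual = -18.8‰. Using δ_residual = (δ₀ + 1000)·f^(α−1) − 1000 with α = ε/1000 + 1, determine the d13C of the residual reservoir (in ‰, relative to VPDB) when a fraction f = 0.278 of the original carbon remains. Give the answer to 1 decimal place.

4.9‰

δ₀ = (0.0110233/0.0112372 − 1)×1000 = (0.980965 − 1)×1000 = -19.035‰
α − 1 = ε/1000 = -0.0188
f^(α−1) = 0.278^(-0.0188) = 1.024358
δ_res = (-19.035 + 1000) × 1.024358 − 1000 = 1004.860 − 1000 = 4.86‰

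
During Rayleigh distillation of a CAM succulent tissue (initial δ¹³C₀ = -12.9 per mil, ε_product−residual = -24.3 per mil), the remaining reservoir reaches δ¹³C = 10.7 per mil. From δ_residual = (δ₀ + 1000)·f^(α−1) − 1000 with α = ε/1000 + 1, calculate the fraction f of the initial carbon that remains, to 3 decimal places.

α − 1 = ε/1000 = -0.0243
(δ_res + 1000)/(δ₀ + 1000) = (10.7 + 1000)/(-12.9 + 1000) = 1010.7/987.1 = 1.023908
f = 1.023908^(1/-0.0243) = exp(ln(1.023908)/-0.0243) = exp(0.02363/-0.0243)
f = exp(-0.9723) = 0.3782

0.378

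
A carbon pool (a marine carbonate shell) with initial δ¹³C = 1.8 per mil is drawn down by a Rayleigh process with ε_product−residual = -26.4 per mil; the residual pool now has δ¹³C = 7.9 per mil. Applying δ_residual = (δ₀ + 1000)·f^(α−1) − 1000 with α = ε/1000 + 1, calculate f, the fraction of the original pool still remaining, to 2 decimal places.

0.79

α − 1 = ε/1000 = -0.0264
(δ_res + 1000)/(δ₀ + 1000) = (7.9 + 1000)/(1.8 + 1000) = 1007.9/1001.8 = 1.006089
f = 1.006089^(1/-0.0264) = exp(ln(1.006089)/-0.0264) = exp(0.00607/-0.0264)
f = exp(-0.2299) = 0.7946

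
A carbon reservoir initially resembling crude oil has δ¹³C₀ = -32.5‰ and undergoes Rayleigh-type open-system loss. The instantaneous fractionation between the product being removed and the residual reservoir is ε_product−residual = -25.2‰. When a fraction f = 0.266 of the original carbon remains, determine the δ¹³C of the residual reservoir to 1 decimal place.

Rayleigh residual: δ_res = (δ₀ + 1000)·f^(α−1) − 1000
α = ε/1000 + 1 = 0.97480, so α − 1 = -0.02520
f^(α−1) = 0.266^(-0.02520) = 1.033934
δ_res = (-32.5 + 1000) × 1.033934 − 1000 = 1000.332 − 1000 = 0.33‰

0.3‰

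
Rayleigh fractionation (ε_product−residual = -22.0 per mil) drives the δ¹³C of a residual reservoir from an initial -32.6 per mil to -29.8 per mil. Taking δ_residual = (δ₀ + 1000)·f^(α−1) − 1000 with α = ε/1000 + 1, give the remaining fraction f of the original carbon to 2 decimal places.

α − 1 = ε/1000 = -0.0220
(δ_res + 1000)/(δ₀ + 1000) = (-29.8 + 1000)/(-32.6 + 1000) = 970.2/967.4 = 1.002894
f = 1.002894^(1/-0.0220) = exp(ln(1.002894)/-0.0220) = exp(0.00289/-0.0220)
f = exp(-0.1314) = 0.8769

0.88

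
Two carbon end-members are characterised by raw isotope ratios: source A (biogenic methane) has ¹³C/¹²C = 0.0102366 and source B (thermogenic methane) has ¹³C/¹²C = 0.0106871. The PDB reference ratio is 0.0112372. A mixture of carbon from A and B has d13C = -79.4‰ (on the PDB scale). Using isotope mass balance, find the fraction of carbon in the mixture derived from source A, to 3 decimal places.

0.759

δ_A = (0.0102366/0.0112372 − 1)×1000 = (0.910956 − 1)×1000 = -89.044‰
δ_B = (0.0106871/0.0112372 − 1)×1000 = (0.951047 − 1)×1000 = -48.953‰
f_A = (δ_mix − δ_B)/(δ_A − δ_B) = (-79.4 − (-48.953))/(-89.044 − (-48.953))
f_A = -30.447 / -40.090 = 0.7595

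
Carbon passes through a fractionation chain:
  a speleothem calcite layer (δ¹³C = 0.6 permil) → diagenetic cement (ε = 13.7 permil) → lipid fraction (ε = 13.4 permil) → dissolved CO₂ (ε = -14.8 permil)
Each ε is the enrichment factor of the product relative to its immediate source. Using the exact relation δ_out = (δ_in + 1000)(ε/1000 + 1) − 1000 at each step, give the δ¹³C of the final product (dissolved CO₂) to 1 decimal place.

12.7 permil

step 1: δ = (0.60 + 1000)·(13.7/1000 + 1) − 1000 = 14.31 permil
step 2: δ = (14.31 + 1000)·(13.4/1000 + 1) − 1000 = 27.90 permil
step 3: δ = (27.90 + 1000)·(-14.8/1000 + 1) − 1000 = 12.69 permil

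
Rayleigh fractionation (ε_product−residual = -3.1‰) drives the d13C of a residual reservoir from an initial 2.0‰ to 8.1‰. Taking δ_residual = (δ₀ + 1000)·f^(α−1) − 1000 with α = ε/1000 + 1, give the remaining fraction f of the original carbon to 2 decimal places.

0.14

α − 1 = ε/1000 = -0.0031
(δ_res + 1000)/(δ₀ + 1000) = (8.1 + 1000)/(2.0 + 1000) = 1008.1/1002.0 = 1.006088
f = 1.006088^(1/-0.0031) = exp(ln(1.006088)/-0.0031) = exp(0.00607/-0.0031)
f = exp(-1.9579) = 0.1412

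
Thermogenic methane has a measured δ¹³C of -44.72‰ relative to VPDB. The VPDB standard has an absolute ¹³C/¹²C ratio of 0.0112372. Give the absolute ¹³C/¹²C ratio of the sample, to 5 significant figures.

0.010735

R_sample = R_standard × (δ¹³C/1000 + 1)
R_sample = 0.0112372 × (-44.72/1000 + 1) = 0.0112372 × 0.955280
R_sample = 0.0107347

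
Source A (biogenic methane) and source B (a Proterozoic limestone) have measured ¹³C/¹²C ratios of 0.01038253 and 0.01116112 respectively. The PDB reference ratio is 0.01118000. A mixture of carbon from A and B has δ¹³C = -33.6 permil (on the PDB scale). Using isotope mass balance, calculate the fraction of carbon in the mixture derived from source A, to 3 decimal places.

δ_A = (0.01038253/0.01118000 − 1)×1000 = (0.928670 − 1)×1000 = -71.330 permil
δ_B = (0.01116112/0.01118000 − 1)×1000 = (0.998311 − 1)×1000 = -1.689 permil
f_A = (δ_mix − δ_B)/(δ_A − δ_B) = (-33.6 − (-1.689))/(-71.330 − (-1.689))
f_A = -31.911 / -69.641 = 0.4582

0.458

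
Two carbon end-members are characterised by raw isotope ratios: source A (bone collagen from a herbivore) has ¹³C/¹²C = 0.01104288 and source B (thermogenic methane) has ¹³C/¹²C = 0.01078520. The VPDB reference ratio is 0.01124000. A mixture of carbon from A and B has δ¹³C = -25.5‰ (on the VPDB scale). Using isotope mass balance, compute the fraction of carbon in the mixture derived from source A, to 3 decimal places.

δ_A = (0.01104288/0.01124000 − 1)×1000 = (0.982463 − 1)×1000 = -17.537‰
δ_B = (0.01078520/0.01124000 − 1)×1000 = (0.959537 − 1)×1000 = -40.463‰
f_A = (δ_mix − δ_B)/(δ_A − δ_B) = (-25.5 − (-40.463))/(-17.537 − (-40.463))
f_A = 14.963 / 22.925 = 0.6527

0.653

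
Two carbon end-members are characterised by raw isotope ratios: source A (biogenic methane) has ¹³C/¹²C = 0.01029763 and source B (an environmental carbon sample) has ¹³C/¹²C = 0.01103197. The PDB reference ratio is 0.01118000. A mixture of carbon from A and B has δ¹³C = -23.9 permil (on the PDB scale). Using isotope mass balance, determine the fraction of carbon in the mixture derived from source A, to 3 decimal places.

δ_A = (0.01029763/0.01118000 − 1)×1000 = (0.921076 − 1)×1000 = -78.924 permil
δ_B = (0.01103197/0.01118000 − 1)×1000 = (0.986759 − 1)×1000 = -13.241 permil
f_A = (δ_mix − δ_B)/(δ_A − δ_B) = (-23.9 − (-13.241))/(-78.924 − (-13.241))
f_A = -10.659 / -65.683 = 0.1623

0.162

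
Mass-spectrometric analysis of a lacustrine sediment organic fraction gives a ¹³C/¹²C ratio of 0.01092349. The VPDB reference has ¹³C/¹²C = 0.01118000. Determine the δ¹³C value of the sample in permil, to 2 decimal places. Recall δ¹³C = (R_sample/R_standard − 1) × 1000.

-22.94 permil

δ¹³C = (R_sample / R_standard − 1) × 1000
R_sample / R_standard = 0.01092349 / 0.01118000 = 0.977056
δ¹³C = (0.977056 − 1) × 1000 = -22.944 permil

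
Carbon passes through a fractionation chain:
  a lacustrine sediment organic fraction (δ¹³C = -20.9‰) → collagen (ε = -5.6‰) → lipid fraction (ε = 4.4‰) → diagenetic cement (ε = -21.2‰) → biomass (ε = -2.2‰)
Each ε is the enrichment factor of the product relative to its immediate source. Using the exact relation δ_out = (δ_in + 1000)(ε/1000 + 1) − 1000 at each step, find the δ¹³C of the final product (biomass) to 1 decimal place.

step 1: δ = (-20.90 + 1000)·(-5.6/1000 + 1) − 1000 = -26.38‰
step 2: δ = (-26.38 + 1000)·(4.4/1000 + 1) − 1000 = -22.10‰
step 3: δ = (-22.10 + 1000)·(-21.2/1000 + 1) − 1000 = -42.83‰
step 4: δ = (-42.83 + 1000)·(-2.2/1000 + 1) − 1000 = -44.94‰

-44.9‰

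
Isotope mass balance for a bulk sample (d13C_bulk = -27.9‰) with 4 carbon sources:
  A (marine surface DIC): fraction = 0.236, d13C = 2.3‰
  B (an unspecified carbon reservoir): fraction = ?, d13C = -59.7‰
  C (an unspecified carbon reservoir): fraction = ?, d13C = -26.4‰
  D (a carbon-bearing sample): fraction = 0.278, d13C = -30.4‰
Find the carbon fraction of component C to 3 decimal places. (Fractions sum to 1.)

Let f_C and f_B be the unknown fractions; fractions sum to 1 so f_C + f_B = 0.486.
Mass balance: Σ fᵢ·δᵢ = δ_bulk ⇒ f_C·(-26.4) + f_B·(-59.7) = -27.9 − (-7.908) = -19.992
Substitute f_B = 0.486 − f_C:
f_C·(-26.4 − -59.7) = -19.992 − 0.486×(-59.7) = 9.023
f_C = 9.023 / 33.3 = 0.2709

0.271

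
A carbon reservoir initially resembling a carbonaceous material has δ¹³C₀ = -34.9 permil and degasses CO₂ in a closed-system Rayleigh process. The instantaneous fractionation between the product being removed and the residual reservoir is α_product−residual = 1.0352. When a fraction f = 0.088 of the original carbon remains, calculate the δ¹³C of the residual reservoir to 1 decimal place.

-114.0 permil

Rayleigh residual: δ_res = (δ₀ + 1000)·f^(α−1) − 1000
α − 1 = 0.03520
f^(α−1) = 0.088^(0.03520) = 0.918007
δ_res = (-34.9 + 1000) × 0.918007 − 1000 = 885.968 − 1000 = -114.03 permil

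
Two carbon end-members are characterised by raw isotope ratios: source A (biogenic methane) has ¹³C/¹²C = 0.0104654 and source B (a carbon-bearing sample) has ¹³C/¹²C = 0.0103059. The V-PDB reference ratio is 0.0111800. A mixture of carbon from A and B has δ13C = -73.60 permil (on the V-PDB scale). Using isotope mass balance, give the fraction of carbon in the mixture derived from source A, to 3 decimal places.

0.321

δ_A = (0.0104654/0.0111800 − 1)×1000 = (0.936082 − 1)×1000 = -63.918 permil
δ_B = (0.0103059/0.0111800 − 1)×1000 = (0.921816 − 1)×1000 = -78.184 permil
f_A = (δ_mix − δ_B)/(δ_A − δ_B) = (-73.60 − (-78.184))/(-63.918 − (-78.184))
f_A = 4.584 / 14.267 = 0.3213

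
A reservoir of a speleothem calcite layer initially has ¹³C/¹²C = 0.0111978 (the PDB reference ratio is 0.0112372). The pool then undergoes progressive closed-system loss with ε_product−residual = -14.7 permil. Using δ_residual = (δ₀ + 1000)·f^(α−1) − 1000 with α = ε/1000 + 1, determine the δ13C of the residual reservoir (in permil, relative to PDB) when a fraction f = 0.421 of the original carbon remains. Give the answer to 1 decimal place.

δ₀ = (0.0111978/0.0112372 − 1)×1000 = (0.996494 − 1)×1000 = -3.506 permil
α − 1 = ε/1000 = -0.0147
f^(α−1) = 0.421^(-0.0147) = 1.012799
δ_res = (-3.506 + 1000) × 1.012799 − 1000 = 1009.247 − 1000 = 9.25 permil

9.2 permil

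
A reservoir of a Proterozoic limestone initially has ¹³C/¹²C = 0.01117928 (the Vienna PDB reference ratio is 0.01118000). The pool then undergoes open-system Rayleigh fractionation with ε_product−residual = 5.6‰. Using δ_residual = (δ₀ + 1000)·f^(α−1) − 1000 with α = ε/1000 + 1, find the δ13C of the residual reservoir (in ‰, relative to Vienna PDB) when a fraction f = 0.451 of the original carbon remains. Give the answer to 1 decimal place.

δ₀ = (0.01117928/0.01118000 − 1)×1000 = (0.999936 − 1)×1000 = -0.064‰
α − 1 = ε/1000 = 0.0056
f^(α−1) = 0.451^(0.0056) = 0.995551
δ_res = (-0.064 + 1000) × 0.995551 − 1000 = 995.487 − 1000 = -4.51‰

-4.5‰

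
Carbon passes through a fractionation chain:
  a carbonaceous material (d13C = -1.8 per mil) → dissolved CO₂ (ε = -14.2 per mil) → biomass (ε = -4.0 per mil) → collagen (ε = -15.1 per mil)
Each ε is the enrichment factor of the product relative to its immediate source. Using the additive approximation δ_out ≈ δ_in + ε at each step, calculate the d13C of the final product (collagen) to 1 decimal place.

step 1: δ ≈ -1.8 + (-14.2) = -16.0 per mil
step 2: δ ≈ -16.0 + (-4.0) = -20.0 per mil
step 3: δ ≈ -20.0 + (-15.1) = -35.1 per mil

-35.1 per mil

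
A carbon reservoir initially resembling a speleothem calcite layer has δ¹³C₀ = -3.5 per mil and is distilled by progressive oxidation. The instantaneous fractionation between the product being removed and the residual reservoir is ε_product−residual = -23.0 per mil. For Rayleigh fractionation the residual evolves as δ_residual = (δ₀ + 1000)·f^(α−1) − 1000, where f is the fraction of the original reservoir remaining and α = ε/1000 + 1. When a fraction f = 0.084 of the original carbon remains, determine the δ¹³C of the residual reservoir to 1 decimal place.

Rayleigh residual: δ_res = (δ₀ + 1000)·f^(α−1) − 1000
α = ε/1000 + 1 = 0.97700, so α − 1 = -0.02300
f^(α−1) = 0.084^(-0.02300) = 1.058624
δ_res = (-3.5 + 1000) × 1.058624 − 1000 = 1054.918 − 1000 = 54.92 per mil

54.9 per mil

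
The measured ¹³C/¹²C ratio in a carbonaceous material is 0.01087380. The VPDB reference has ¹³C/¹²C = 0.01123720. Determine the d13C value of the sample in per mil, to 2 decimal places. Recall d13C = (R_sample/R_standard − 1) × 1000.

d13C = (R_sample / R_standard − 1) × 1000
R_sample / R_standard = 0.01087380 / 0.01123720 = 0.967661
d13C = (0.967661 − 1) × 1000 = -32.339 per mil

-32.34 per mil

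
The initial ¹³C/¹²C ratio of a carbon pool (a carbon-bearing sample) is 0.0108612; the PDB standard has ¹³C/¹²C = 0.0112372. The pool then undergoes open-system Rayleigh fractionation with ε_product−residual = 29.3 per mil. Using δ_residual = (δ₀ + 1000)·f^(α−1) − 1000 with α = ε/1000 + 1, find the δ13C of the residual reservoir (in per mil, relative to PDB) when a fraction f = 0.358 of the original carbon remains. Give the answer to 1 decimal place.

-62.1 per mil

δ₀ = (0.0108612/0.0112372 − 1)×1000 = (0.966540 − 1)×1000 = -33.460 per mil
α − 1 = ε/1000 = 0.0293
f^(α−1) = 0.358^(0.0293) = 0.970351
δ_res = (-33.460 + 1000) × 0.970351 − 1000 = 937.883 − 1000 = -62.12 per mil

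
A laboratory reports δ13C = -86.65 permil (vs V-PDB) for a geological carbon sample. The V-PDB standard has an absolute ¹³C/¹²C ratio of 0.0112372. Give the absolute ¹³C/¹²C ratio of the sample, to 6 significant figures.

R_sample = R_standard × (δ13C/1000 + 1)
R_sample = 0.0112372 × (-86.65/1000 + 1) = 0.0112372 × 0.913350
R_sample = 0.0102635

0.0102635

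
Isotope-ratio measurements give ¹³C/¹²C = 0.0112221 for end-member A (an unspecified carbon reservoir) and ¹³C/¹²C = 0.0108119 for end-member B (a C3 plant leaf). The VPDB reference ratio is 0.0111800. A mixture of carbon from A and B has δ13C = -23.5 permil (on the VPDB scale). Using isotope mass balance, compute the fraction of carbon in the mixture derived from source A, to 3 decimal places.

δ_A = (0.0112221/0.0111800 − 1)×1000 = (1.003766 − 1)×1000 = 3.766 permil
δ_B = (0.0108119/0.0111800 − 1)×1000 = (0.967075 − 1)×1000 = -32.925 permil
f_A = (δ_mix − δ_B)/(δ_A − δ_B) = (-23.5 − (-32.925))/(3.766 − (-32.925))
f_A = 9.425 / 36.691 = 0.2569

0.257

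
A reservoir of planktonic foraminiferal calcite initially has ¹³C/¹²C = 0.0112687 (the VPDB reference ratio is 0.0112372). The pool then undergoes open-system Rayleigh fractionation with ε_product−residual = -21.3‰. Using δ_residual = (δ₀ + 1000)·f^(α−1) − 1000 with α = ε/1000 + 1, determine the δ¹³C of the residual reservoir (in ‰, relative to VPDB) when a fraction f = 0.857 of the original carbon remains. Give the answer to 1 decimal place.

6.1‰

δ₀ = (0.0112687/0.0112372 − 1)×1000 = (1.002803 − 1)×1000 = 2.803‰
α − 1 = ε/1000 = -0.0213
f^(α−1) = 0.857^(-0.0213) = 1.003292
δ_res = (2.803 + 1000) × 1.003292 − 1000 = 1006.105 − 1000 = 6.10‰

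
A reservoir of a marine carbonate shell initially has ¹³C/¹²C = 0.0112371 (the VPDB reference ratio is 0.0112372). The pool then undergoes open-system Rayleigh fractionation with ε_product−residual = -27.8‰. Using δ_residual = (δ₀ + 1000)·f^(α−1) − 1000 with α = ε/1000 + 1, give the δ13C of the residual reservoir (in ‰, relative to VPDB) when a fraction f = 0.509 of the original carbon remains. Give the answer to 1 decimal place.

18.9‰

δ₀ = (0.0112371/0.0112372 − 1)×1000 = (0.999991 − 1)×1000 = -0.009‰
α − 1 = ε/1000 = -0.0278
f^(α−1) = 0.509^(-0.0278) = 1.018951
δ_res = (-0.009 + 1000) × 1.018951 − 1000 = 1018.942 − 1000 = 18.94‰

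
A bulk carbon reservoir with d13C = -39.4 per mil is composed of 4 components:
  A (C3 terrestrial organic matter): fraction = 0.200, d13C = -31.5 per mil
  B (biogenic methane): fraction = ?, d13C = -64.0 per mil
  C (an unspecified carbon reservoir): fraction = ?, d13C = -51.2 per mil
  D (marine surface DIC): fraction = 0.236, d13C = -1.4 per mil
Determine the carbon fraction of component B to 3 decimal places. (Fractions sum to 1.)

0.304

Let f_B and f_C be the unknown fractions; fractions sum to 1 so f_B + f_C = 0.564.
Mass balance: Σ fᵢ·δᵢ = δ_bulk ⇒ f_B·(-64.0) + f_C·(-51.2) = -39.4 − (-6.630) = -32.770
Substitute f_C = 0.564 − f_B:
f_B·(-64.0 − -51.2) = -32.770 − 0.564×(-51.2) = -3.893
f_B = -3.893 / -12.8 = 0.3041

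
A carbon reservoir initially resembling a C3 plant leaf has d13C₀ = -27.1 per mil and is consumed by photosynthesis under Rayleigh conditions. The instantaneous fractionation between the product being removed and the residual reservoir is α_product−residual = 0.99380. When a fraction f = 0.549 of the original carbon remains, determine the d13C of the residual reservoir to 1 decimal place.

Rayleigh residual: δ_res = (δ₀ + 1000)·f^(α−1) − 1000
α − 1 = -0.00620
f^(α−1) = 0.549^(-0.00620) = 1.003725
δ_res = (-27.1 + 1000) × 1.003725 − 1000 = 976.524 − 1000 = -23.48 per mil

-23.5 per mil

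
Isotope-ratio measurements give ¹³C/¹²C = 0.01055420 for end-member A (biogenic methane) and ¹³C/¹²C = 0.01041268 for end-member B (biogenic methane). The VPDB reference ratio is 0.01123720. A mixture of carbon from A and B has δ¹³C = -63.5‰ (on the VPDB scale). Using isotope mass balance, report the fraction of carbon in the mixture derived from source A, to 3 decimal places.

0.784

δ_A = (0.01055420/0.01123720 − 1)×1000 = (0.939220 − 1)×1000 = -60.780‰
δ_B = (0.01041268/0.01123720 − 1)×1000 = (0.926626 − 1)×1000 = -73.374‰
f_A = (δ_mix − δ_B)/(δ_A − δ_B) = (-63.5 − (-73.374))/(-60.780 − (-73.374))
f_A = 9.874 / 12.594 = 0.7840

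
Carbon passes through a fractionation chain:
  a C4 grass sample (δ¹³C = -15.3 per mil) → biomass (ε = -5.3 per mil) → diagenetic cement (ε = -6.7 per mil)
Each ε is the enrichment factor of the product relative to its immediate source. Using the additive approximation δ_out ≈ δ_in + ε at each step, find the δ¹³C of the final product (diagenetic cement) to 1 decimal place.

step 1: δ ≈ -15.3 + (-5.3) = -20.6 per mil
step 2: δ ≈ -20.6 + (-6.7) = -27.3 per mil

-27.3 per mil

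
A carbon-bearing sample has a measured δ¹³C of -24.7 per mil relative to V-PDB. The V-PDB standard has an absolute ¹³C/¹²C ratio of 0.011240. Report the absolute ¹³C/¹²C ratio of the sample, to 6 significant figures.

0.0109624

R_sample = R_standard × (δ¹³C/1000 + 1)
R_sample = 0.011240 × (-24.7/1000 + 1) = 0.011240 × 0.975300
R_sample = 0.0109624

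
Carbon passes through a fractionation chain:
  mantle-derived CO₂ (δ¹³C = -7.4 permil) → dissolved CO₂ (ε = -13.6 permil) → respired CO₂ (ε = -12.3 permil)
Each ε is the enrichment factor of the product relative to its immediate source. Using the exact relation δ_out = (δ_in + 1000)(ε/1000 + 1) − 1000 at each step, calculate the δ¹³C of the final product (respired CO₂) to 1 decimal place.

step 1: δ = (-7.40 + 1000)·(-13.6/1000 + 1) − 1000 = -20.90 permil
step 2: δ = (-20.90 + 1000)·(-12.3/1000 + 1) − 1000 = -32.94 permil

-32.9 permil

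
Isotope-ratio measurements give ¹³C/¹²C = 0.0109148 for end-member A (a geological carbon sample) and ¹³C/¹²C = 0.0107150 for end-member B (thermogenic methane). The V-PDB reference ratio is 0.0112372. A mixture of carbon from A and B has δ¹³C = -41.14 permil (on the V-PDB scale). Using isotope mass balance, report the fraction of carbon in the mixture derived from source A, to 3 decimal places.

0.300

δ_A = (0.0109148/0.0112372 − 1)×1000 = (0.971310 − 1)×1000 = -28.690 permil
δ_B = (0.0107150/0.0112372 − 1)×1000 = (0.953529 − 1)×1000 = -46.471 permil
f_A = (δ_mix − δ_B)/(δ_A − δ_B) = (-41.14 − (-46.471))/(-28.690 − (-46.471))
f_A = 5.331 / 17.780 = 0.2998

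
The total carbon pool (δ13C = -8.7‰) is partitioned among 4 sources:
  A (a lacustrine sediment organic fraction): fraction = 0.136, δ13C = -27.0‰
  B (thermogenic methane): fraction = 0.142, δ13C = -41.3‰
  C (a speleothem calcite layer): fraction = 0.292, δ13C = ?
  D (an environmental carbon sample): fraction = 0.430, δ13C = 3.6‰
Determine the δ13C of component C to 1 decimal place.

-2.4‰

Isotope mass balance: δ_bulk = Σ fᵢ·δᵢ.
-8.7 = 0.136×(-27.0) + 0.142×(-41.3) + 0.292×δ_C + 0.430×(3.6)
0.292·δ_C = -8.7 − (-7.989) = -0.711
δ_C = -0.711 / 0.292 = -2.44‰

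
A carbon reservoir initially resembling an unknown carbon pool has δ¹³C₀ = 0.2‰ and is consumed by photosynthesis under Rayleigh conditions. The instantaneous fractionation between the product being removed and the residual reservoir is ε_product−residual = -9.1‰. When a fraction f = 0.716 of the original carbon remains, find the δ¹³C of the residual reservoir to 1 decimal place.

3.2‰

Rayleigh residual: δ_res = (δ₀ + 1000)·f^(α−1) − 1000
α = ε/1000 + 1 = 0.99090, so α − 1 = -0.00910
f^(α−1) = 0.716^(-0.00910) = 1.003045
δ_res = (0.2 + 1000) × 1.003045 − 1000 = 1003.245 − 1000 = 3.25‰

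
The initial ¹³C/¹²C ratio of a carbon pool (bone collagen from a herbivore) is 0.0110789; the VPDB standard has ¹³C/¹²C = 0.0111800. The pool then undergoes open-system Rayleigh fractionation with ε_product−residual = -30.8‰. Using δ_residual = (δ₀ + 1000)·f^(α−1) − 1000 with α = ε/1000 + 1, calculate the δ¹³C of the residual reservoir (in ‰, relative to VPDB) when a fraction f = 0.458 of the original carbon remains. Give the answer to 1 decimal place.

δ₀ = (0.0110789/0.0111800 − 1)×1000 = (0.990957 − 1)×1000 = -9.043‰
α − 1 = ε/1000 = -0.0308
f^(α−1) = 0.458^(-0.0308) = 1.024343
δ_res = (-9.043 + 1000) × 1.024343 − 1000 = 1015.080 − 1000 = 15.08‰

15.1‰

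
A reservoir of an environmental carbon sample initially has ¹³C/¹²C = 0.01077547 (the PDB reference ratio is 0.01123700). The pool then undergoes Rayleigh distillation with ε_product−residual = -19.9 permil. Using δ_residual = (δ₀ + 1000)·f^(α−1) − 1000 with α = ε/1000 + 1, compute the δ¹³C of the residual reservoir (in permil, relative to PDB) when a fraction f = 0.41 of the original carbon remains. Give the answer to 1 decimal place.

-23.9 permil

δ₀ = (0.01077547/0.01123700 − 1)×1000 = (0.958928 − 1)×1000 = -41.072 permil
α − 1 = ε/1000 = -0.0199
f^(α−1) = 0.41^(-0.0199) = 1.017901
δ_res = (-41.072 + 1000) × 1.017901 − 1000 = 976.094 − 1000 = -23.91 permil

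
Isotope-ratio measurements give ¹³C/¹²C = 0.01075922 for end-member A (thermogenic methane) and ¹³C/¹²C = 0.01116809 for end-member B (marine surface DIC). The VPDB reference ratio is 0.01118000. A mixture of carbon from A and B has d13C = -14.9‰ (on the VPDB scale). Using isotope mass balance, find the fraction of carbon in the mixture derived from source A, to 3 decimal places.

0.378

δ_A = (0.01075922/0.01118000 − 1)×1000 = (0.962363 − 1)×1000 = -37.637‰
δ_B = (0.01116809/0.01118000 − 1)×1000 = (0.998935 − 1)×1000 = -1.065‰
f_A = (δ_mix − δ_B)/(δ_A − δ_B) = (-14.9 − (-1.065))/(-37.637 − (-1.065))
f_A = -13.835 / -36.572 = 0.3783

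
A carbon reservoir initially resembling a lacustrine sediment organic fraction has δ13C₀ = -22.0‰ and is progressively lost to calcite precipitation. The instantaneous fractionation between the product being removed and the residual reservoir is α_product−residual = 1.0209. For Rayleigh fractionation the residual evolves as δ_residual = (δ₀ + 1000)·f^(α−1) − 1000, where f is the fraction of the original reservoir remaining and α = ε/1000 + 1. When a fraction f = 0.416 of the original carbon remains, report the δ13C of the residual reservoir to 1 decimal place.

Rayleigh residual: δ_res = (δ₀ + 1000)·f^(α−1) − 1000
α − 1 = 0.02090
f^(α−1) = 0.416^(0.02090) = 0.981836
δ_res = (-22.0 + 1000) × 0.981836 − 1000 = 960.236 − 1000 = -39.76‰

-39.8‰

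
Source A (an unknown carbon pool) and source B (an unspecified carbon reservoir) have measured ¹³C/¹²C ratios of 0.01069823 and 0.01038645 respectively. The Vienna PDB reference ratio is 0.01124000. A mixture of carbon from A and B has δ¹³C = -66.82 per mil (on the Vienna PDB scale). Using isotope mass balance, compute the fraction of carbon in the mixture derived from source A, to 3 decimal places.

δ_A = (0.01069823/0.01124000 − 1)×1000 = (0.951800 − 1)×1000 = -48.200 per mil
δ_B = (0.01038645/0.01124000 − 1)×1000 = (0.924061 − 1)×1000 = -75.939 per mil
f_A = (δ_mix − δ_B)/(δ_A − δ_B) = (-66.82 − (-75.939))/(-48.200 − (-75.939))
f_A = 9.119 / 27.738 = 0.3287

0.329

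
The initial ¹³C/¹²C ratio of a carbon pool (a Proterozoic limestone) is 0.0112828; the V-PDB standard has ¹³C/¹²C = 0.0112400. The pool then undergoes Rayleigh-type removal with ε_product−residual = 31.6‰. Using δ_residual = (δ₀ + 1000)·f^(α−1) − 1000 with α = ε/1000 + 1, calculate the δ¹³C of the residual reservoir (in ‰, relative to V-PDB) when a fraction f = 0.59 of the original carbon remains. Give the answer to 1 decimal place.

-12.8‰

δ₀ = (0.0112828/0.0112400 − 1)×1000 = (1.003808 − 1)×1000 = 3.808‰
α − 1 = ε/1000 = 0.0316
f^(α−1) = 0.59^(0.0316) = 0.983465
δ_res = (3.808 + 1000) × 0.983465 − 1000 = 987.210 − 1000 = -12.79‰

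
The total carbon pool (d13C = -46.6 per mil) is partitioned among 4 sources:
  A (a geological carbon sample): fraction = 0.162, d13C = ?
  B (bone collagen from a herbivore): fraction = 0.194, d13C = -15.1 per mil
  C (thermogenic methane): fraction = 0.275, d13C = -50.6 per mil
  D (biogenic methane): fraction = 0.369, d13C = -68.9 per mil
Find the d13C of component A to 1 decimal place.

Isotope mass balance: δ_bulk = Σ fᵢ·δᵢ.
-46.6 = 0.162×δ_A + 0.194×(-15.1) + 0.275×(-50.6) + 0.369×(-68.9)
0.162·δ_A = -46.6 − (-42.269) = -4.331
δ_A = -4.331 / 0.162 = -26.74 per mil

-26.7 per mil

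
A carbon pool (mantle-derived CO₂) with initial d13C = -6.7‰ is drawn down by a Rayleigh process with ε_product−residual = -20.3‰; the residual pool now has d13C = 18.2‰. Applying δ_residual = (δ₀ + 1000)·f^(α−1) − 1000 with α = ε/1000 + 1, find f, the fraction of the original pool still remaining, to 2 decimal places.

0.30

α − 1 = ε/1000 = -0.0203
(δ_res + 1000)/(δ₀ + 1000) = (18.2 + 1000)/(-6.7 + 1000) = 1018.2/993.3 = 1.025068
f = 1.025068^(1/-0.0203) = exp(ln(1.025068)/-0.0203) = exp(0.02476/-0.0203)
f = exp(-1.2197) = 0.2953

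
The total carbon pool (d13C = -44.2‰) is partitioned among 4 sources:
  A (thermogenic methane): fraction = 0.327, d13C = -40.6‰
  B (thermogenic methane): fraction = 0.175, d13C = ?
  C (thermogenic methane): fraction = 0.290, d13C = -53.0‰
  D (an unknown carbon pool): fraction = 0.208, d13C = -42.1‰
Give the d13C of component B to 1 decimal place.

Isotope mass balance: δ_bulk = Σ fᵢ·δᵢ.
-44.2 = 0.327×(-40.6) + 0.175×δ_B + 0.290×(-53.0) + 0.208×(-42.1)
0.175·δ_B = -44.2 − (-37.403) = -6.797
δ_B = -6.797 / 0.175 = -38.84‰

-38.8‰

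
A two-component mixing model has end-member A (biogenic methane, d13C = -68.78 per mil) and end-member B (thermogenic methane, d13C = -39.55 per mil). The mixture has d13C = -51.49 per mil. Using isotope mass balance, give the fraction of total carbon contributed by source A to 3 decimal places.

δ_mix = f_A·δ_A + (1 − f_A)·δ_B  ⇒  f_A = (δ_mix − δ_B)/(δ_A − δ_B)
f_A = (-51.49 − (-39.55)) / (-68.78 − (-39.55))
f_A = -11.94 / -29.23 = 0.4085

0.408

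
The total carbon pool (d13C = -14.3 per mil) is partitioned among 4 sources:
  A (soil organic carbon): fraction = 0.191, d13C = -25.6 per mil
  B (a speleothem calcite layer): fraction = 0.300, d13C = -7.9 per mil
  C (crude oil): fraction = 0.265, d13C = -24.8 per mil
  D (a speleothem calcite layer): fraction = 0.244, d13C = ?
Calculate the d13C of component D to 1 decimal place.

-1.9 per mil

Isotope mass balance: δ_bulk = Σ fᵢ·δᵢ.
-14.3 = 0.191×(-25.6) + 0.300×(-7.9) + 0.265×(-24.8) + 0.244×δ_D
0.244·δ_D = -14.3 − (-13.832) = -0.468
δ_D = -0.468 / 0.244 = -1.92 per mil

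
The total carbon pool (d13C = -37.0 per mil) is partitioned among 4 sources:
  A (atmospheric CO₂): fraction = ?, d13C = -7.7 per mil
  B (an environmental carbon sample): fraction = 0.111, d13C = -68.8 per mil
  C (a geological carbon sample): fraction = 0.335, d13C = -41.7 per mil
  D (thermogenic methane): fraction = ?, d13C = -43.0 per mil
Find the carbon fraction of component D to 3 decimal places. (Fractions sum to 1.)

Let f_D and f_A be the unknown fractions; fractions sum to 1 so f_D + f_A = 0.554.
Mass balance: Σ fᵢ·δᵢ = δ_bulk ⇒ f_D·(-43.0) + f_A·(-7.7) = -37.0 − (-21.606) = -15.394
Substitute f_A = 0.554 − f_D:
f_D·(-43.0 − -7.7) = -15.394 − 0.554×(-7.7) = -11.128
f_D = -11.128 / -35.3 = 0.3152

0.315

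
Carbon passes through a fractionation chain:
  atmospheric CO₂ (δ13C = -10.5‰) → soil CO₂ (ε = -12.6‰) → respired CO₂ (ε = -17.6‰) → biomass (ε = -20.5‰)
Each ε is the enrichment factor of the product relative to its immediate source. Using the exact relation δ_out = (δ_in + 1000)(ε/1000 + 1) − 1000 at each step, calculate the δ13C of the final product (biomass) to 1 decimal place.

-59.8‰

step 1: δ = (-10.50 + 1000)·(-12.6/1000 + 1) − 1000 = -22.97‰
step 2: δ = (-22.97 + 1000)·(-17.6/1000 + 1) − 1000 = -40.16‰
step 3: δ = (-40.16 + 1000)·(-20.5/1000 + 1) − 1000 = -59.84‰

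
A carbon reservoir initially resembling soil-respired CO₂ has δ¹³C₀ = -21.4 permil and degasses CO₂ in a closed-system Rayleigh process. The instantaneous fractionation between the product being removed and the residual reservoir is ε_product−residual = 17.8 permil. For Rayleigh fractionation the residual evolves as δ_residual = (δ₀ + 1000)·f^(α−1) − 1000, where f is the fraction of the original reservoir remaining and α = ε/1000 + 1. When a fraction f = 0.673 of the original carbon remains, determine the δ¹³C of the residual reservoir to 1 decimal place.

Rayleigh residual: δ_res = (δ₀ + 1000)·f^(α−1) − 1000
α = ε/1000 + 1 = 1.01780, so α − 1 = 0.01780
f^(α−1) = 0.673^(0.01780) = 0.992976
δ_res = (-21.4 + 1000) × 0.992976 − 1000 = 971.726 − 1000 = -28.27 permil

-28.3 permil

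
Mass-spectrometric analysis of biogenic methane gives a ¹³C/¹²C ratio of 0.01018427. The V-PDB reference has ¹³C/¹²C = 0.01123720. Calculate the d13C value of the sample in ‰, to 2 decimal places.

-93.70‰

d13C = (R_sample / R_standard − 1) × 1000
R_sample / R_standard = 0.01018427 / 0.01123720 = 0.906300
d13C = (0.906300 − 1) × 1000 = -93.700‰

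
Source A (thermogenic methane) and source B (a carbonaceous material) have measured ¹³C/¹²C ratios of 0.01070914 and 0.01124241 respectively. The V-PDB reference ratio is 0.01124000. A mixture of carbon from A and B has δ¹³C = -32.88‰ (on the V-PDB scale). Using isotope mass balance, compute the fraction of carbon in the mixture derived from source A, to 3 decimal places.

0.698

δ_A = (0.01070914/0.01124000 − 1)×1000 = (0.952770 − 1)×1000 = -47.230‰
δ_B = (0.01124241/0.01124000 − 1)×1000 = (1.000214 − 1)×1000 = 0.214‰
f_A = (δ_mix − δ_B)/(δ_A − δ_B) = (-32.88 − (0.214))/(-47.230 − (0.214))
f_A = -33.094 / -47.444 = 0.6975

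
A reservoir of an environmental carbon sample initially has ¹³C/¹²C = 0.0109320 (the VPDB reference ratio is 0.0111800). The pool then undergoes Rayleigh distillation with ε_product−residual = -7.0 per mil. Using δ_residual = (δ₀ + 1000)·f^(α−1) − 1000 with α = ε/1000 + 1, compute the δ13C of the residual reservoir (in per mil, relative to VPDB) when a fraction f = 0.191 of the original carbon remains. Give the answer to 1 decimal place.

-10.8 per mil

δ₀ = (0.0109320/0.0111800 − 1)×1000 = (0.977818 − 1)×1000 = -22.182 per mil
α − 1 = ε/1000 = -0.0070
f^(α−1) = 0.191^(-0.0070) = 1.011656
δ_res = (-22.182 + 1000) × 1.011656 − 1000 = 989.215 − 1000 = -10.79 per mil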